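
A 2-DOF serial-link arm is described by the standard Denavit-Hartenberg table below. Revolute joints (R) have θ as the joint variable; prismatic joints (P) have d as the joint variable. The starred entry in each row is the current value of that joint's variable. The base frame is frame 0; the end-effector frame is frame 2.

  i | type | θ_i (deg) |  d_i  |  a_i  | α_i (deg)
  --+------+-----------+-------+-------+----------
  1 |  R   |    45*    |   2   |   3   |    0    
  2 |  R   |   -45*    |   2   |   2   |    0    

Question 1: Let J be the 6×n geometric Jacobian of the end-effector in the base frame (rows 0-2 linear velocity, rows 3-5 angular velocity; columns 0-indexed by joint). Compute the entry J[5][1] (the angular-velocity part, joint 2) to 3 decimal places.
axis z_1 = (0.0000,0.0000,1.0000); lever o_n−o_1 = (2.0000,0.0000,2.0000)
cross product → J_v[:, 1] = (0.0000,2.0000,0.0000)
J_ω[:, 1] = z_1
entry J[5][1] = 1.0000

1.000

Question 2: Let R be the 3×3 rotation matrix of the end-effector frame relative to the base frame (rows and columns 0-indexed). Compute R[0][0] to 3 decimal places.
1.000

End-effector x-axis (col 0 of R) = (1.0000,0.0000,0.0000)
R[0][0] = 1.0000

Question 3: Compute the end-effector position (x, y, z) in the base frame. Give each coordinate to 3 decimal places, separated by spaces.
4.121 2.121 4.000

after link 1: o_1 = (2.1213, 2.1213, 2.0000)
after link 2: o_2 = (4.1213, 2.1213, 4.0000)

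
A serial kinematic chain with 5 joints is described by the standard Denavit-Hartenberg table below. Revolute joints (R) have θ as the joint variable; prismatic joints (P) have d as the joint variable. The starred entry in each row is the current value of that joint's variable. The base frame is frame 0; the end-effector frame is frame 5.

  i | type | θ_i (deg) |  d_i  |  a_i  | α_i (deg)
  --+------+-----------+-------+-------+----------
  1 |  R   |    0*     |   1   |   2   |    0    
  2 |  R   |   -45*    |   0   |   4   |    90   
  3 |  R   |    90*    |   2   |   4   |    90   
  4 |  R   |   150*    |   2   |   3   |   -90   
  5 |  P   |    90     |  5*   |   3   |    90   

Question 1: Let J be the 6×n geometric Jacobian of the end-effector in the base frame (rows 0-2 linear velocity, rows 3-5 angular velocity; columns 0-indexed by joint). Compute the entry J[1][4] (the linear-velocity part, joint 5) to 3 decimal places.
prismatic axis z_4 = (0.6124,0.6124,-0.5000)
J_v[:, 4] = z_4; J_ω[:, 4] = (0,0,0)
entry J[1][4] = 0.6124

0.612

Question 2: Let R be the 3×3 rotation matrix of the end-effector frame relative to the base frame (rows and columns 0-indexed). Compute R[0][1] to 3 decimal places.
End-effector y-axis (col 1 of R) = (0.6124,0.6124,-0.5000)
R[0][1] = 0.6124

0.612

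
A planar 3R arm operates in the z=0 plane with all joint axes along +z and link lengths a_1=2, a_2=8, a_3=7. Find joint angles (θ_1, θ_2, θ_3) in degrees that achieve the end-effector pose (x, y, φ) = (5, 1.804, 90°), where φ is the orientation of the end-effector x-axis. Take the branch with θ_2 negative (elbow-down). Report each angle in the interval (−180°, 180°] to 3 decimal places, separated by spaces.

wrist centre = target − a_3·(cos φ, sin φ) = (5.0000, -5.1960)
cos θ_2 = (51.9984−2²−8²)/(2·2·8) = -0.5000; θ_2 = -120.0033° (elbow-down)
β = atan2(-5.1960,5.0000) = -46.1013°; ψ = atan2(-6.9280,-2.0004) = -106.1056°
θ_1 = β − ψ = 60.0044°
θ_3 = φ − θ_1 − θ_2 = 149.9989° (wrapped to (-180°,180°])

60.004 -120.003 149.999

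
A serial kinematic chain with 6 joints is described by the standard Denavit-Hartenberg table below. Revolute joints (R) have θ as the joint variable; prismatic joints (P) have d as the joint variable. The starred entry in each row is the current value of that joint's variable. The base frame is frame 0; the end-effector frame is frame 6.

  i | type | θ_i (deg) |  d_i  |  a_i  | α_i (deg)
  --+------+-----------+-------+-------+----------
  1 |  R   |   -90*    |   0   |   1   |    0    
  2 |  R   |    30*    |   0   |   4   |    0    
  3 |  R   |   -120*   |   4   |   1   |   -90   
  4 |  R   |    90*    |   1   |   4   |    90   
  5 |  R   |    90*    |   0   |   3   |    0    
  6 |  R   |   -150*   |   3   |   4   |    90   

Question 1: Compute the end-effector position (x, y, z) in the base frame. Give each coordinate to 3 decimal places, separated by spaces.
after link 1: o_1 = (0.0000, -1.0000, 0.0000)
after link 2: o_2 = (2.0000, -4.4641, 0.0000)
after link 3: o_3 = (1.0000, -4.4641, 4.0000)
after link 4: o_4 = (1.0000, -5.4641, 0.0000)
after link 5: o_5 = (1.0000, -8.4641, 0.0000)
after link 6: o_6 = (-2.0000, -5.0000, -2.0000)

-2.000 -5.000 -2.000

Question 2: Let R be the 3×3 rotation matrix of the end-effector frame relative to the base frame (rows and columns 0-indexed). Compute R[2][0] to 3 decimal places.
-0.500

End-effector x-axis (col 0 of R) = (-0.0000,0.8660,-0.5000)
R[2][0] = -0.5000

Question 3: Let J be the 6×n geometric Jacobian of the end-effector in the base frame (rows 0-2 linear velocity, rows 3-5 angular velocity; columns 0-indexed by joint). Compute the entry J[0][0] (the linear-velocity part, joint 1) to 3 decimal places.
axis z_0 = ẑ; lever o_n−o_0 = (-2.0000,-5.0000,-2.0000)
cross product → J_v[:, 0] = (5.0000,-2.0000,0.0000)
J_ω[:, 0] = z_0
entry J[0][0] = 5.0000

5.000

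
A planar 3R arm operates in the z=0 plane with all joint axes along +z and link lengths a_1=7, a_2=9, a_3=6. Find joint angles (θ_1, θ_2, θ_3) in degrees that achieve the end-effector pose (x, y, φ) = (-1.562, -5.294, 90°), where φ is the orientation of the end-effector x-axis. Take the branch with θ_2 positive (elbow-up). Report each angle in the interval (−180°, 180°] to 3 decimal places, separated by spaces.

wrist centre = target − a_3·(cos φ, sin φ) = (-1.5620, -11.2940)
cos θ_2 = (129.9943−7²−9²)/(2·7·9) = -0.0000; θ_2 = 90.0026° (elbow-up)
β = atan2(-11.2940,-1.5620) = -97.8743°; ψ = atan2(9.0000,6.9996) = 52.1266°
θ_1 = β − ψ = -150.0009°
θ_3 = φ − θ_1 − θ_2 = 149.9983° (wrapped to (-180°,180°])

-150.001 90.003 149.998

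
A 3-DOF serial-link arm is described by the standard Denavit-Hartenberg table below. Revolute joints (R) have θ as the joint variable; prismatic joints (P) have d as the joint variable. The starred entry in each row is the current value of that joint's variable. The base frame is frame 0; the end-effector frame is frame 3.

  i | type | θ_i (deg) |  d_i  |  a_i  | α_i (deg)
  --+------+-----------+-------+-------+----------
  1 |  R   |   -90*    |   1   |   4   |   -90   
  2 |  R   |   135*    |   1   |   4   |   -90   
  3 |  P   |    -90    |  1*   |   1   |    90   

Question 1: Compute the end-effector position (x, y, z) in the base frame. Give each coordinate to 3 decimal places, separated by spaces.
2.000 -0.464 -1.121

after link 1: o_1 = (0.0000, -4.0000, 1.0000)
after link 2: o_2 = (1.0000, -1.1716, -1.8284)
after link 3: o_3 = (2.0000, -0.4645, -1.1213)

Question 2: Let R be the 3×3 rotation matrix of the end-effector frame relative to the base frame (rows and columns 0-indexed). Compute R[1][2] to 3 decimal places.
End-effector z-axis (col 2 of R) = (0.0000,-0.7071,0.7071)
R[1][2] = -0.7071

-0.707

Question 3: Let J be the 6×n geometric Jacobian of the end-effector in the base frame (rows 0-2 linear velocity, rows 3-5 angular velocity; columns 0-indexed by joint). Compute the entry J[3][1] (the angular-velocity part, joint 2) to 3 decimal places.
1.000

axis z_1 = (1.0000,0.0000,0.0000); lever o_n−o_1 = (2.0000,3.5355,-2.1213)
cross product → J_v[:, 1] = (-0.0000,2.1213,3.5355)
J_ω[:, 1] = z_1
entry J[3][1] = 1.0000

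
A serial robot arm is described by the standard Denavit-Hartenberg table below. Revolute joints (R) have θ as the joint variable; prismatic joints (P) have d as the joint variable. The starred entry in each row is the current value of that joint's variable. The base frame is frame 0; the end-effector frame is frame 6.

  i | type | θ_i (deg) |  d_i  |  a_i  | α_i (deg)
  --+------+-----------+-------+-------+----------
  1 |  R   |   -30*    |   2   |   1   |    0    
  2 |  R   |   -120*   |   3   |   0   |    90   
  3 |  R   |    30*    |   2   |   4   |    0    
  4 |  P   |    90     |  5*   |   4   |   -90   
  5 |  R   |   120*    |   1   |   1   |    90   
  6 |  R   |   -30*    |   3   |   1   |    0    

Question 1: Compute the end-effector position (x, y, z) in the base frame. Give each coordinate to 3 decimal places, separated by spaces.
-1.248 2.764 11.656

after link 1: o_1 = (0.8660, -0.5000, 2.0000)
after link 2: o_2 = (0.8660, -0.5000, 5.0000)
after link 3: o_3 = (-3.1340, -0.5000, 7.0000)
after link 4: o_4 = (-3.9019, 4.8301, 10.4641)
after link 5: o_5 = (-2.9354, 4.3881, 9.5311)
after link 6: o_6 = (-1.2479, 2.7643, 11.6561)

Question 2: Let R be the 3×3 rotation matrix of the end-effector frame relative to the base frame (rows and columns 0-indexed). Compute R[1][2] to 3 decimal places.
End-effector z-axis (col 2 of R) = (0.6250,-0.2165,0.7500)
R[1][2] = -0.2165

-0.217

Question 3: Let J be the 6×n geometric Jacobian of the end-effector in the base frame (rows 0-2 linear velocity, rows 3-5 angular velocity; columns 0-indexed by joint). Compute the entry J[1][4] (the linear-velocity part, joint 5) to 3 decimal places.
-2.221

axis z_4 = (0.7500,0.4330,-0.5000); lever o_n−o_4 = (2.6540,-2.0658,1.1920)
cross product → J_v[:, 4] = (-0.5167,-2.2210,-2.6986)
J_ω[:, 4] = z_4
entry J[1][4] = -2.2210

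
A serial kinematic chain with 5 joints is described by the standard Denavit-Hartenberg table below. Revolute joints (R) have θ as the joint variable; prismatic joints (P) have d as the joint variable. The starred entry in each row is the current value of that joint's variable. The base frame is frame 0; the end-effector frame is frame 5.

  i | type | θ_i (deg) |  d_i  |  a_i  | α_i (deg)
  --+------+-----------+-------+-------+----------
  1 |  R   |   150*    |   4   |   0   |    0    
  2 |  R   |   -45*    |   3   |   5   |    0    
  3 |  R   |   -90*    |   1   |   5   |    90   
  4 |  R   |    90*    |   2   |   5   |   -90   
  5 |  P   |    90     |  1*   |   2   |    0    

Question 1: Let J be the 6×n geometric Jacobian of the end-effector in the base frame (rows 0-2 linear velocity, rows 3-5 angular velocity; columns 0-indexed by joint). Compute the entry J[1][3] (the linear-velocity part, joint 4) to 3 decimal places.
-1.294

axis z_3 = (0.2588,-0.9659,0.0000); lever o_n−o_3 = (-0.9659,-0.2588,5.0000)
cross product → J_v[:, 3] = (-4.8296,-1.2941,-1.0000)
J_ω[:, 3] = z_3
entry J[1][3] = -1.2941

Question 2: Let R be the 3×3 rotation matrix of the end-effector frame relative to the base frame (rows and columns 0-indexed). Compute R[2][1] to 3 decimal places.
End-effector y-axis (col 1 of R) = (-0.0000,-0.0000,-1.0000)
R[2][1] = -1.0000

-1.000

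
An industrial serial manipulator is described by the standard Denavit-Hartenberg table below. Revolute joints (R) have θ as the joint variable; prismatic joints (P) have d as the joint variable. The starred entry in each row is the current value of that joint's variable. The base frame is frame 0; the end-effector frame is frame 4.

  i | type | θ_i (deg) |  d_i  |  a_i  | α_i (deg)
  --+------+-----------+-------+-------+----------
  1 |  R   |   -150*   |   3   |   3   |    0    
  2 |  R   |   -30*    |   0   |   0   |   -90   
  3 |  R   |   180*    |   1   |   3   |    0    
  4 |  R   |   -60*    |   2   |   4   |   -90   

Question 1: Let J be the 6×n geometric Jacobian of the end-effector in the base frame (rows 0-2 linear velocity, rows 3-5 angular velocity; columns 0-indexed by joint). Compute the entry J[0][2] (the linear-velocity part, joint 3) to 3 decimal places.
3.464

axis z_2 = (0.0000,-1.0000,0.0000); lever o_n−o_2 = (5.0000,-3.0000,-3.4641)
cross product → J_v[:, 2] = (3.4641,0.0000,5.0000)
J_ω[:, 2] = z_2
entry J[0][2] = 3.4641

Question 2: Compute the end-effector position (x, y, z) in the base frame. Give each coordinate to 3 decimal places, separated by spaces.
after link 1: o_1 = (-2.5981, -1.5000, 3.0000)
after link 2: o_2 = (-2.5981, -1.5000, 3.0000)
after link 3: o_3 = (0.4019, -2.5000, 3.0000)
after link 4: o_4 = (2.4019, -4.5000, -0.4641)

2.402 -4.500 -0.464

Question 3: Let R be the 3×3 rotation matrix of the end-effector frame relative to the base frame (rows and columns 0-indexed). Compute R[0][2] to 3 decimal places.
End-effector z-axis (col 2 of R) = (0.8660,-0.0000,0.5000)
R[0][2] = 0.8660

0.866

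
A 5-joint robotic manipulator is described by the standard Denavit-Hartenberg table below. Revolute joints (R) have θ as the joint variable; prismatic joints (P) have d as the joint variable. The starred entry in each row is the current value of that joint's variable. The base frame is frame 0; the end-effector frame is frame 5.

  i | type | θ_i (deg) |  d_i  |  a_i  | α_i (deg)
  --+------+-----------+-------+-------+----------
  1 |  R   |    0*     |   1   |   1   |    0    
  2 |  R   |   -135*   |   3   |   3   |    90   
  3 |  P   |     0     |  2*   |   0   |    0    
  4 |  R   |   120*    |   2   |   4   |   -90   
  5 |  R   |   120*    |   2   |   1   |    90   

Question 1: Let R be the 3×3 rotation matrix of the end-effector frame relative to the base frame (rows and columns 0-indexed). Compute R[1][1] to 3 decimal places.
End-effector y-axis (col 1 of R) = (0.6124,0.6124,-0.5000)
R[1][1] = 0.6124

0.612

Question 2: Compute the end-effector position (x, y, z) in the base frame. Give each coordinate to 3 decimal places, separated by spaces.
-0.875 2.557 6.031

after link 1: o_1 = (1.0000, 0.0000, 1.0000)
after link 2: o_2 = (-1.1213, -2.1213, 4.0000)
after link 3: o_3 = (-2.5355, -0.7071, 4.0000)
after link 4: o_4 = (-2.5355, 2.1213, 7.4641)
after link 5: o_5 = (-0.8752, 2.5569, 6.0311)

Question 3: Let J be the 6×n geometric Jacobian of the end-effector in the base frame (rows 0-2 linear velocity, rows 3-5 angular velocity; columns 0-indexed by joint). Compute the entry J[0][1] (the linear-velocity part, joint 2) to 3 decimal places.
axis z_1 = (0.0000,0.0000,1.0000); lever o_n−o_1 = (-1.8752,2.5569,5.0311)
cross product → J_v[:, 1] = (-2.5569,-1.8752,0.0000)
J_ω[:, 1] = z_1
entry J[0][1] = -2.5569

-2.557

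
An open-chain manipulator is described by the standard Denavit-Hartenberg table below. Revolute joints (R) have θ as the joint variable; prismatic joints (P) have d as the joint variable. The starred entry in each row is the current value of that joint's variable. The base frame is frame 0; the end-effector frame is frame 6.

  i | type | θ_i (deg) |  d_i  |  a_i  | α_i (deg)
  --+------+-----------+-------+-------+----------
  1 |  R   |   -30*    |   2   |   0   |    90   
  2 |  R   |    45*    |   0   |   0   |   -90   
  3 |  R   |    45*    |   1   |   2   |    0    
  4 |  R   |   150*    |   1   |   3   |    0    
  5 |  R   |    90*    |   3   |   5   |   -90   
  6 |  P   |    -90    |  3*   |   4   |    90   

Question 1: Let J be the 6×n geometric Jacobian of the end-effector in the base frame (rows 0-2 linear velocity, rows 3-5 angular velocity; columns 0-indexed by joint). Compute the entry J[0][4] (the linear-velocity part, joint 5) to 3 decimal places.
axis z_4 = (-0.6124,0.3536,0.7071); lever o_n−o_4 = (-3.7462,-2.5173,7.9138)
cross product → J_v[:, 4] = (4.5780,2.1973,2.8660)
J_ω[:, 4] = z_4
entry J[0][4] = 4.5780

4.578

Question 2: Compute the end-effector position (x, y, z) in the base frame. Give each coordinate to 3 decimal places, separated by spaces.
-5.561 -0.733 10.279

after link 1: o_1 = (0.0000, 0.0000, 2.0000)
after link 2: o_2 = (0.0000, 0.0000, 2.0000)
after link 3: o_3 = (0.9608, 1.0783, 3.7071)
after link 4: o_4 = (-1.8144, 1.7839, 2.3652)
after link 5: o_5 = (-5.2738, -1.7955, 5.4016)
after link 6: o_6 = (-5.5606, -0.7334, 10.2790)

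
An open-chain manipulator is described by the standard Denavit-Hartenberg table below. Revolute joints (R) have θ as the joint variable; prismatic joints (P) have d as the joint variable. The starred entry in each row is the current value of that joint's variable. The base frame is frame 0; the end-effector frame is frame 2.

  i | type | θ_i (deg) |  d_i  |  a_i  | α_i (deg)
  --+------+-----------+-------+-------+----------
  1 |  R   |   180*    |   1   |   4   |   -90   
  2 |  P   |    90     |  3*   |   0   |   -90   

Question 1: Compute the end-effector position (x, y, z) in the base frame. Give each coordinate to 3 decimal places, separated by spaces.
after link 1: o_1 = (-4.0000, 0.0000, 1.0000)
after link 2: o_2 = (-4.0000, -3.0000, 1.0000)

-4.000 -3.000 1.000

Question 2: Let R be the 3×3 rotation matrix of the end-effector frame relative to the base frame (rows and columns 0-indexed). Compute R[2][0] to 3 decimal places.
-1.000

End-effector x-axis (col 0 of R) = (-0.0000,-0.0000,-1.0000)
R[2][0] = -1.0000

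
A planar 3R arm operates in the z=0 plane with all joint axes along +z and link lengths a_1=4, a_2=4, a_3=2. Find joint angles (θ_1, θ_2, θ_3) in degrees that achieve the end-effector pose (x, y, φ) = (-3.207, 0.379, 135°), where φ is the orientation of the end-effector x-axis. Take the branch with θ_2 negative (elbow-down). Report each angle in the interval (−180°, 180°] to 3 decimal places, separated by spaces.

-74.994 -150.005 -0.001

wrist centre = target − a_3·(cos φ, sin φ) = (-1.7928, -1.0352)
cos θ_2 = (4.2858−4²−4²)/(2·4·4) = -0.8661; θ_2 = -150.0051° (elbow-down)
β = atan2(-1.0352,-1.7928) = -149.9965°; ψ = atan2(-1.9997,0.5357) = -75.0026°
θ_1 = β − ψ = -74.9939°
θ_3 = φ − θ_1 − θ_2 = -0.0010° (wrapped to (-180°,180°])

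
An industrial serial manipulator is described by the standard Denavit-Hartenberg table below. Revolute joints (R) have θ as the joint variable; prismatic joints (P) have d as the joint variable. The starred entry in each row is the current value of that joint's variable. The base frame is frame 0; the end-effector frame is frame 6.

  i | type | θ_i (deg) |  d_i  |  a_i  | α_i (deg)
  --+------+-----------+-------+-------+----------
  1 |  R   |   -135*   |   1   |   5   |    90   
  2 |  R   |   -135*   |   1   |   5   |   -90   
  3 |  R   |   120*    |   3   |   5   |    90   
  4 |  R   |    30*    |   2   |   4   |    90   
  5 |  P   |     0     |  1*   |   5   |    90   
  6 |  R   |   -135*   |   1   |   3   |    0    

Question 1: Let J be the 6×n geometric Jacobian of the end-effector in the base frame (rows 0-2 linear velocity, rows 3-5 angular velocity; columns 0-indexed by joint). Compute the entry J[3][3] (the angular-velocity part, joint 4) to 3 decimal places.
0.787

axis z_3 = (0.7866,0.0795,-0.6124); lever o_n−o_3 = (0.5369,-6.7795,-1.8231)
cross product → J_v[:, 3] = (-4.2964,1.1052,-5.3752)
J_ω[:, 3] = z_3
entry J[3][3] = 0.7866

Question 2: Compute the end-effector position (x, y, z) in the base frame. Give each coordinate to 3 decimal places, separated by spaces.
after link 1: o_1 = (-3.5355, -3.5355, 1.0000)
after link 2: o_2 = (-1.7426, -0.3284, -2.5355)
after link 3: o_3 = (-1.4308, -6.1403, -2.8891)
after link 4: o_4 = (0.3976, -9.9687, -4.3033)
after link 5: o_5 = (1.3310, -14.9511, -3.7510)
after link 6: o_6 = (-0.8939, -12.9198, -4.7122)

-0.894 -12.920 -4.712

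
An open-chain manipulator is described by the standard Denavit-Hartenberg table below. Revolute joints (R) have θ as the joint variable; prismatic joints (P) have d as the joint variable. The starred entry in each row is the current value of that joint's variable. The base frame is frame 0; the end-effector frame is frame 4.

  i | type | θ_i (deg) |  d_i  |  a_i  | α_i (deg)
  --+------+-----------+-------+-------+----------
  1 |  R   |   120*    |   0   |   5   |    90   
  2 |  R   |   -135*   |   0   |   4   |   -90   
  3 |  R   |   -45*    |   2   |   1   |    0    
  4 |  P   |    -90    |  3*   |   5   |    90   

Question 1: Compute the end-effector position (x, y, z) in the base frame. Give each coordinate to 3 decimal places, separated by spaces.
after link 1: o_1 = (-2.5000, 4.3301, 0.0000)
after link 2: o_2 = (-1.0858, 1.8806, -2.8284)
after link 3: o_3 = (-0.9305, 3.0259, -4.7426)
after link 4: o_4 = (-0.1793, 8.7959, -4.3640)

-0.179 8.796 -4.364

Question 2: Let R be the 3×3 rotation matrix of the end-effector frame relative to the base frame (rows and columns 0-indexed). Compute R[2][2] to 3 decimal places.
0.500

End-effector z-axis (col 2 of R) = (-0.8624,0.0795,0.5000)
R[2][2] = 0.5000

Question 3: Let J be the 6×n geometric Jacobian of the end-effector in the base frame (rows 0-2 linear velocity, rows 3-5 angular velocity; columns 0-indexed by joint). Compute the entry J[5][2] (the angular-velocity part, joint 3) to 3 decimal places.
axis z_2 = (-0.3536,0.6124,-0.7071); lever o_n−o_2 = (0.9065,6.9152,-1.5355)
cross product → J_v[:, 2] = (3.9495,-1.1839,-3.0000)
J_ω[:, 2] = z_2
entry J[5][2] = -0.7071

-0.707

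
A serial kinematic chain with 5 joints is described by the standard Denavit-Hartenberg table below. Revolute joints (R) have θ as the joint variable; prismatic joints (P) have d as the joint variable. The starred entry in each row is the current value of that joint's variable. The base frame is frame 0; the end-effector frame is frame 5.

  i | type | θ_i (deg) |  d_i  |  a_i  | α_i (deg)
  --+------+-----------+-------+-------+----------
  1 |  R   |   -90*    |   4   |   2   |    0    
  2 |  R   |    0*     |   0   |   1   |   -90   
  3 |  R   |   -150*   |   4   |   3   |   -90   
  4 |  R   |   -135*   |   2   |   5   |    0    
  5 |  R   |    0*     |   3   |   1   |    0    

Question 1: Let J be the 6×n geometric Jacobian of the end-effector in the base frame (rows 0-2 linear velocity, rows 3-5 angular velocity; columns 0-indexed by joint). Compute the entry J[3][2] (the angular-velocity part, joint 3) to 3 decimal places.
axis z_2 = (1.0000,0.0000,0.0000); lever o_n−o_2 = (8.2426,-3.5762,3.7088)
cross product → J_v[:, 2] = (0.0000,-3.7088,-3.5762)
J_ω[:, 2] = z_2
entry J[3][2] = 1.0000

1.000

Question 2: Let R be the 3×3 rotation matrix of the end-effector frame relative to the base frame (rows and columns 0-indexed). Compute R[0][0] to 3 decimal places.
End-effector x-axis (col 0 of R) = (0.7071,-0.6124,-0.3536)
R[0][0] = 0.7071

0.707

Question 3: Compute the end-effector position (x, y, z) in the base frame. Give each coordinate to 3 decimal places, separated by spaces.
after link 1: o_1 = (0.0000, -2.0000, 4.0000)
after link 2: o_2 = (0.0000, -3.0000, 4.0000)
after link 3: o_3 = (4.0000, -0.4019, 5.5000)
after link 4: o_4 = (7.5355, -4.4638, 5.4643)
after link 5: o_5 = (8.2426, -6.5762, 7.7088)

8.243 -6.576 7.709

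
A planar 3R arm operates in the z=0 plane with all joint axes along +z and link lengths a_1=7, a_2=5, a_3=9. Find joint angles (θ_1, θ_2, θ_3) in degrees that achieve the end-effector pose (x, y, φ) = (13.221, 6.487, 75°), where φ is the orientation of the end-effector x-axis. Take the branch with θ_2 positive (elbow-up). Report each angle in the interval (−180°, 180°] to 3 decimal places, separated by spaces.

-30.003 45.002 60.001

wrist centre = target − a_3·(cos φ, sin φ) = (10.8916, -2.2063)
cos θ_2 = (123.4955−7²−5²)/(2·7·5) = 0.7071; θ_2 = 45.0023° (elbow-up)
β = atan2(-2.2063,10.8916) = -11.4515°; ψ = atan2(3.5357,10.5354) = 18.5517°
θ_1 = β − ψ = -30.0033°
θ_3 = φ − θ_1 − θ_2 = 60.0010° (wrapped to (-180°,180°])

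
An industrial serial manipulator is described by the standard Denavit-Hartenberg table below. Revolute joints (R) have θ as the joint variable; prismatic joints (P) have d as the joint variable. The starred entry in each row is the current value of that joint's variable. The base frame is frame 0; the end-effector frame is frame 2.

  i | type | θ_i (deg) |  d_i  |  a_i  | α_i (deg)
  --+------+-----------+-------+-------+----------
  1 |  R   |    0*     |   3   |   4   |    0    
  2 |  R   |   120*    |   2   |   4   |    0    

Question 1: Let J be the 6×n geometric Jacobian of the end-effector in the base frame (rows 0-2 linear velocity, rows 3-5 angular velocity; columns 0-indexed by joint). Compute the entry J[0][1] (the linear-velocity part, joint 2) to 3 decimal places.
axis z_1 = (0.0000,0.0000,1.0000); lever o_n−o_1 = (-2.0000,3.4641,2.0000)
cross product → J_v[:, 1] = (-3.4641,-2.0000,0.0000)
J_ω[:, 1] = z_1
entry J[0][1] = -3.4641

-3.464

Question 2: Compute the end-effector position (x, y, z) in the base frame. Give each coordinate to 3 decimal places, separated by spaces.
after link 1: o_1 = (4.0000, 0.0000, 3.0000)
after link 2: o_2 = (2.0000, 3.4641, 5.0000)

2.000 3.464 5.000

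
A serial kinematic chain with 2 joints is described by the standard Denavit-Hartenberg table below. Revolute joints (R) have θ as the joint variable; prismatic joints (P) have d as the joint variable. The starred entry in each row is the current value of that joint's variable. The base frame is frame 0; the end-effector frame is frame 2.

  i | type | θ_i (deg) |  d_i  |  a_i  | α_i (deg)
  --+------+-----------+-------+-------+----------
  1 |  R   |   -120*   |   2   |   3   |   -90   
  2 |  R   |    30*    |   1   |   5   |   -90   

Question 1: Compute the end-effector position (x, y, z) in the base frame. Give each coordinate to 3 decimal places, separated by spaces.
after link 1: o_1 = (-1.5000, -2.5981, 2.0000)
after link 2: o_2 = (-2.7990, -6.8481, -0.5000)

-2.799 -6.848 -0.500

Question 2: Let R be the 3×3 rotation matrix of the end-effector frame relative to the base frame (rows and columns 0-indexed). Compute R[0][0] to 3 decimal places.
End-effector x-axis (col 0 of R) = (-0.4330,-0.7500,-0.5000)
R[0][0] = -0.4330

-0.433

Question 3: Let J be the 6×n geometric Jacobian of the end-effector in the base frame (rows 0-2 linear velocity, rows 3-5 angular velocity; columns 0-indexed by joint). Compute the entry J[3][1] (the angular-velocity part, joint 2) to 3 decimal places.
axis z_1 = (0.8660,-0.5000,0.0000); lever o_n−o_1 = (-1.2990,-4.2500,-2.5000)
cross product → J_v[:, 1] = (1.2500,2.1651,-4.3301)
J_ω[:, 1] = z_1
entry J[3][1] = 0.8660

0.866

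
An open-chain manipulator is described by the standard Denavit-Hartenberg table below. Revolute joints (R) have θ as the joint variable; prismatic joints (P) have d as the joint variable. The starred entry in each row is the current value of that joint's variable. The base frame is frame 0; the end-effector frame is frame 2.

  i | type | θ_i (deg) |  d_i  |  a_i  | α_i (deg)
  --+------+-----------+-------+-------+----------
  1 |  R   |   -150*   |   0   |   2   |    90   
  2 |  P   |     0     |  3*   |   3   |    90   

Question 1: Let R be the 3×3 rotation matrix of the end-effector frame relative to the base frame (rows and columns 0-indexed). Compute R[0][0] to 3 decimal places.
End-effector x-axis (col 0 of R) = (-0.8660,-0.5000,0.0000)
R[0][0] = -0.8660

-0.866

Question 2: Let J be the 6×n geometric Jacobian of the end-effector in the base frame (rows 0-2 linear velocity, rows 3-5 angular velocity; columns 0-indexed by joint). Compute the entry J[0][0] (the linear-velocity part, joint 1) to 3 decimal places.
-0.098

axis z_0 = ẑ; lever o_n−o_0 = (-5.8301,0.0981,0.0000)
cross product → J_v[:, 0] = (-0.0981,-5.8301,0.0000)
J_ω[:, 0] = z_0
entry J[0][0] = -0.0981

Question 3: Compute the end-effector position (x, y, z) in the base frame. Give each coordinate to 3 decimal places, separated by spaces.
after link 1: o_1 = (-1.7321, -1.0000, 0.0000)
after link 2: o_2 = (-5.8301, 0.0981, 0.0000)

-5.830 0.098 0.000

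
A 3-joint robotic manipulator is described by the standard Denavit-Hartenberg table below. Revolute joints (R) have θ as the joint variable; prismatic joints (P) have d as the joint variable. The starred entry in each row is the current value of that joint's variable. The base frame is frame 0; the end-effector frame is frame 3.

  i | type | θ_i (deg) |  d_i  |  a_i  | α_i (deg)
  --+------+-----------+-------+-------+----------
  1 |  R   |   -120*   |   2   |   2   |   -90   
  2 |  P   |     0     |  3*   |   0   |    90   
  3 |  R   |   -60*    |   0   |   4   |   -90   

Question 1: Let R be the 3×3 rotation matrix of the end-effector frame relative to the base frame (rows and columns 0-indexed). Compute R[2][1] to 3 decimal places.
End-effector y-axis (col 1 of R) = (0.0000,-0.0000,-1.0000)
R[2][1] = -1.0000

-1.000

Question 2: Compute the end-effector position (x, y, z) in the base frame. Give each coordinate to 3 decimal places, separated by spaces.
-2.402 -3.232 2.000

after link 1: o_1 = (-1.0000, -1.7321, 2.0000)
after link 2: o_2 = (1.5981, -3.2321, 2.0000)
after link 3: o_3 = (-2.4019, -3.2321, 2.0000)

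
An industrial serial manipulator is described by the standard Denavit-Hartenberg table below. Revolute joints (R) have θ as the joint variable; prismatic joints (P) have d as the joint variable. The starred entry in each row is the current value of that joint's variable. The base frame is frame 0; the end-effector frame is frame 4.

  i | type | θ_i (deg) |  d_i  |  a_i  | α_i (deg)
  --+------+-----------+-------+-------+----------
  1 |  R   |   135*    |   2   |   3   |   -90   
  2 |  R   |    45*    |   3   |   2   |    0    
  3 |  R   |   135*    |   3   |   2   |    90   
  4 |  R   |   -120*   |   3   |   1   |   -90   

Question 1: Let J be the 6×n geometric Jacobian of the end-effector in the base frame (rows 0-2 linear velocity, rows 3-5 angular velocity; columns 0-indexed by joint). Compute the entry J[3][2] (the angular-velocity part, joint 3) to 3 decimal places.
-0.707

axis z_2 = (-0.7071,-0.7071,0.0000); lever o_n−o_2 = (-0.4483,-2.5696,-3.0000)
cross product → J_v[:, 2] = (2.1213,-2.1213,1.5000)
J_ω[:, 2] = z_2
entry J[3][2] = -0.7071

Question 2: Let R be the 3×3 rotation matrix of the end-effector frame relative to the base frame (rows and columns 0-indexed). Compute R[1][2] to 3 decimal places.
End-effector z-axis (col 2 of R) = (0.9659,-0.2588,-0.0000)
R[1][2] = -0.2588

-0.259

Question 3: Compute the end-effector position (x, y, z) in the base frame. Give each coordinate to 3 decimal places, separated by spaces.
-5.691 -1.570 -2.414

after link 1: o_1 = (-2.1213, 2.1213, 2.0000)
after link 2: o_2 = (-5.2426, 1.0000, 0.5858)
after link 3: o_3 = (-5.9497, -2.5355, 0.5858)
after link 4: o_4 = (-5.6909, -1.5696, -2.4142)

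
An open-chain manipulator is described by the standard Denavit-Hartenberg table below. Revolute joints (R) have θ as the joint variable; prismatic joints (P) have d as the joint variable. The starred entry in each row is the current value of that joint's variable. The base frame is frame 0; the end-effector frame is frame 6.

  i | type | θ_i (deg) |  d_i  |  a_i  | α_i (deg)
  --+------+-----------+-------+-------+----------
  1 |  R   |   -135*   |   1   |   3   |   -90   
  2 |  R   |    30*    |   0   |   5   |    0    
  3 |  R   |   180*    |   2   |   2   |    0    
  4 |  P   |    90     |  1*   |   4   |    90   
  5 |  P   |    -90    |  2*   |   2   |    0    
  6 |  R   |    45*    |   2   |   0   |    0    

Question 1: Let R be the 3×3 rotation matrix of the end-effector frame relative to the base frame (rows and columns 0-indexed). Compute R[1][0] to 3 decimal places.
0.250

End-effector x-axis (col 0 of R) = (-0.7500,0.2500,0.6124)
R[1][0] = 0.2500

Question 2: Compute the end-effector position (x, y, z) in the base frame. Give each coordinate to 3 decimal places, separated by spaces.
after link 1: o_1 = (-2.1213, -2.1213, 1.0000)
after link 2: o_2 = (-5.1832, -5.1832, -1.5000)
after link 3: o_3 = (-2.5442, -5.3727, -0.5000)
after link 4: o_4 = (-3.2513, -7.4940, 2.9641)
after link 5: o_5 = (-3.4408, -4.8550, 3.9641)
after link 6: o_6 = (-2.2161, -3.6303, 4.9641)

-2.216 -3.630 4.964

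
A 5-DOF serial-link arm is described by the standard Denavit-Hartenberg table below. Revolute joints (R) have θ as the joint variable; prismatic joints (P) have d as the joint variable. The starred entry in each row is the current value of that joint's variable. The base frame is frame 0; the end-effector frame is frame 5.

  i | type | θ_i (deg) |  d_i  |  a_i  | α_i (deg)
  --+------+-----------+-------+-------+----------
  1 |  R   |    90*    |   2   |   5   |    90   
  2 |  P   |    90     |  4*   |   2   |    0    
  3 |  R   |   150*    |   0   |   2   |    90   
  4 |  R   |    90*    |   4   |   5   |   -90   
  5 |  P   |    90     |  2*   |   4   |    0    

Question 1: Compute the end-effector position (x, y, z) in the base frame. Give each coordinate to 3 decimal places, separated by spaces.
after link 1: o_1 = (0.0000, 5.0000, 2.0000)
after link 2: o_2 = (4.0000, 5.0000, 4.0000)
after link 3: o_3 = (4.0000, 4.0000, 2.2679)
after link 4: o_4 = (9.0000, 0.5359, 4.2679)
after link 5: o_5 = (9.0000, 5.0000, 4.0000)

9.000 5.000 4.000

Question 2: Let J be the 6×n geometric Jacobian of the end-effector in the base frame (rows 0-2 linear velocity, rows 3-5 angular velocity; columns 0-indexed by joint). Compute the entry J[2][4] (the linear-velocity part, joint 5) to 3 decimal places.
prismatic axis z_4 = (0.0000,0.5000,0.8660)
J_v[:, 4] = z_4; J_ω[:, 4] = (0,0,0)
entry J[2][4] = 0.8660

0.866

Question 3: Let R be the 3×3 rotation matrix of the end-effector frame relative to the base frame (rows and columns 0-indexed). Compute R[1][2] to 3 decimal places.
End-effector z-axis (col 2 of R) = (0.0000,0.5000,0.8660)
R[1][2] = 0.5000

0.500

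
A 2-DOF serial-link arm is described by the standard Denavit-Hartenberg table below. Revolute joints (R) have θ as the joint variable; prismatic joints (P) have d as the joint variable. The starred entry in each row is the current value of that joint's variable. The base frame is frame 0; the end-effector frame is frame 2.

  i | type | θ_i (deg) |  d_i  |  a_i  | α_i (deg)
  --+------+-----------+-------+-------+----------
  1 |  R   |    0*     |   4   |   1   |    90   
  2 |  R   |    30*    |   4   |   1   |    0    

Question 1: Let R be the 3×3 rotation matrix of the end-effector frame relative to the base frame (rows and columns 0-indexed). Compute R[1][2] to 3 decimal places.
End-effector z-axis (col 2 of R) = (0.0000,-1.0000,0.0000)
R[1][2] = -1.0000

-1.000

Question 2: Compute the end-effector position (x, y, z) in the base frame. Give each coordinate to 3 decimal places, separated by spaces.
after link 1: o_1 = (1.0000, 0.0000, 4.0000)
after link 2: o_2 = (1.8660, -4.0000, 4.5000)

1.866 -4.000 4.500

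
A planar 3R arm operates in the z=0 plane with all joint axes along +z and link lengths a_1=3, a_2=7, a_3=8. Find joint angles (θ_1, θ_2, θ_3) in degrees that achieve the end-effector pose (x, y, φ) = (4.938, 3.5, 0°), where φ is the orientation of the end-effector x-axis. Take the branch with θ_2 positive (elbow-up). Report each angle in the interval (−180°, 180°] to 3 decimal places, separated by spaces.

-0.006 150.003 -149.997

wrist centre = target − a_3·(cos φ, sin φ) = (-3.0620, 3.5000)
cos θ_2 = (21.6258−3²−7²)/(2·3·7) = -0.8661; θ_2 = 150.0030° (elbow-up)
β = atan2(3.5000,-3.0620) = 131.1813°; ψ = atan2(3.4997,-3.0624) = 131.1872°
θ_1 = β − ψ = -0.0059°
θ_3 = φ − θ_1 − θ_2 = -149.9971° (wrapped to (-180°,180°])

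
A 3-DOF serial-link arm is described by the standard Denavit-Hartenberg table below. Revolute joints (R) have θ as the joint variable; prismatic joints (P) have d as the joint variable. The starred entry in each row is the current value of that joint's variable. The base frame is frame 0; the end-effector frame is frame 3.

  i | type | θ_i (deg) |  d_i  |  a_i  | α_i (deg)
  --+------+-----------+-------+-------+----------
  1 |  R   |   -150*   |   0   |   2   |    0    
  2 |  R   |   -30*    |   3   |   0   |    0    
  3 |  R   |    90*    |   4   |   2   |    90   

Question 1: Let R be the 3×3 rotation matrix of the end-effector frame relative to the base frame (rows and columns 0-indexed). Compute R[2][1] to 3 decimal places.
End-effector y-axis (col 1 of R) = (0.0000,-0.0000,1.0000)
R[2][1] = 1.0000

1.000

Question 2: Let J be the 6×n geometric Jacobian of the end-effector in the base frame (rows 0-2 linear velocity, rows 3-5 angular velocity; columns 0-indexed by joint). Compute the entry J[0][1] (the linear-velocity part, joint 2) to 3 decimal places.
axis z_1 = (0.0000,0.0000,1.0000); lever o_n−o_1 = (-0.0000,-2.0000,7.0000)
cross product → J_v[:, 1] = (2.0000,-0.0000,0.0000)
J_ω[:, 1] = z_1
entry J[0][1] = 2.0000

2.000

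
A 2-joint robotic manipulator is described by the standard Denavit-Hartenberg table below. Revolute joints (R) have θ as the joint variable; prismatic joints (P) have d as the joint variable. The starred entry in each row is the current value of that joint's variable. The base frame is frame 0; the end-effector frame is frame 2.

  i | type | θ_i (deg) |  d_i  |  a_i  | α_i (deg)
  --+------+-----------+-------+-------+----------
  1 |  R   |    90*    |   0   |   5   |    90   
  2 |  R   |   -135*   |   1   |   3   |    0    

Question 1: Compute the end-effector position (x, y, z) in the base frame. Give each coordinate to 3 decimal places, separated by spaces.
after link 1: o_1 = (0.0000, 5.0000, 0.0000)
after link 2: o_2 = (1.0000, 2.8787, -2.1213)

1.000 2.879 -2.121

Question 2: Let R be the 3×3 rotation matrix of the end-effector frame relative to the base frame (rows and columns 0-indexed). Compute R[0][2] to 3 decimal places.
End-effector z-axis (col 2 of R) = (1.0000,-0.0000,0.0000)
R[0][2] = 1.0000

1.000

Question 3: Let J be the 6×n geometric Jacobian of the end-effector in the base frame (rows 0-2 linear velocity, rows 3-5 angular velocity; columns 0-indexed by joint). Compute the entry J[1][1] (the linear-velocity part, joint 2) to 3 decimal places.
2.121

axis z_1 = (1.0000,-0.0000,0.0000); lever o_n−o_1 = (1.0000,-2.1213,-2.1213)
cross product → J_v[:, 1] = (0.0000,2.1213,-2.1213)
J_ω[:, 1] = z_1
entry J[1][1] = 2.1213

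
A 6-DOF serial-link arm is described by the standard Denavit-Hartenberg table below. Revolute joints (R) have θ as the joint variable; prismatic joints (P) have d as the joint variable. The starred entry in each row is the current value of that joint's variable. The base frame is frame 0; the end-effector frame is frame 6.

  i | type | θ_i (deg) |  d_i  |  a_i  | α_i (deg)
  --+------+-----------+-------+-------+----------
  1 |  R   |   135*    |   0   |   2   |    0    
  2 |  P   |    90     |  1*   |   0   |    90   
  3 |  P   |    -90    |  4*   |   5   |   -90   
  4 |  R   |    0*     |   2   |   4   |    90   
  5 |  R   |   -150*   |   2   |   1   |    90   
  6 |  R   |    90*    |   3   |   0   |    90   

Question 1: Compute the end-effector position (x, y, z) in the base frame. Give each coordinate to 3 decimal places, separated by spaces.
-8.555 2.759 -5.634

after link 1: o_1 = (-1.4142, 1.4142, 0.0000)
after link 2: o_2 = (-1.4142, 1.4142, 1.0000)
after link 3: o_3 = (-4.2426, 4.2426, -4.0000)
after link 4: o_4 = (-5.6569, 2.8284, -8.0000)
after link 5: o_5 = (-6.7175, 4.5962, -7.1340)
after link 6: o_6 = (-8.5546, 2.7591, -5.6340)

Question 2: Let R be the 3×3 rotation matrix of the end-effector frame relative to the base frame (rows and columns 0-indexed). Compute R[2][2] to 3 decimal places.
0.866

End-effector z-axis (col 2 of R) = (0.3536,0.3536,0.8660)
R[2][2] = 0.8660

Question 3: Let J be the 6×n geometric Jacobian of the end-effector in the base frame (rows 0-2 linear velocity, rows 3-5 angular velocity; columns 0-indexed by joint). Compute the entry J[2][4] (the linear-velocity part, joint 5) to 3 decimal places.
axis z_4 = (-0.7071,0.7071,0.0000); lever o_n−o_4 = (-2.8978,-0.0694,2.3660)
cross product → J_v[:, 4] = (1.6730,1.6730,2.0981)
J_ω[:, 4] = z_4
entry J[2][4] = 2.0981

2.098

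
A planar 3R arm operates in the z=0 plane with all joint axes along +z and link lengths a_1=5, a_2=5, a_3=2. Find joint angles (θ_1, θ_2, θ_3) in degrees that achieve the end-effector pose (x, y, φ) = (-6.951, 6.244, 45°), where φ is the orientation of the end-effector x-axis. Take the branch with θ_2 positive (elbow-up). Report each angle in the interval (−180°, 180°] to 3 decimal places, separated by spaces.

135.002 29.995 -119.997

wrist centre = target − a_3·(cos φ, sin φ) = (-8.3652, 4.8298)
cos θ_2 = (93.3036−5²−5²)/(2·5·5) = 0.8661; θ_2 = 29.9946° (elbow-up)
β = atan2(4.8298,-8.3652) = 149.9993°; ψ = atan2(2.4996,9.3304) = 14.9973°
θ_1 = β − ψ = 135.0021°
θ_3 = φ − θ_1 − θ_2 = -119.9966° (wrapped to (-180°,180°])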